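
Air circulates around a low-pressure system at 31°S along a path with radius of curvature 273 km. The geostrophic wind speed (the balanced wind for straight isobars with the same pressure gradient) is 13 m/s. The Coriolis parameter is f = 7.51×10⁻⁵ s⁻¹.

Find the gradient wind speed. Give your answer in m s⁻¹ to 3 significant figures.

9.03 m s⁻¹

Around a low, centrifugal force acts outward with Coriolis, so pressure-gradient force balances both:
(1/ρ)|∂P/∂n| = fV + V²/R  →  V² + fR·V − fR·V_g = 0
With fR = 7.51×10⁻⁵ × 273×10³ m = 20.5 m/s:
V = [−fR + √((fR)² + 4 fR V_g)]/2 = [−20.5 + √(20.5² + 4×20.5×13)]/2 = 9.03 m/s
Subgeostrophic (V < V_g = 13 m/s), as expected around a low.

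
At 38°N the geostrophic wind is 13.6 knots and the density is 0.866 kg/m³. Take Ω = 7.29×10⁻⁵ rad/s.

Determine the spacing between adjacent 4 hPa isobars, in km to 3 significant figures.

Coriolis parameter at 38°N:
f = 2Ω sin φ = 2 × 7.29×10⁻⁵ × sin 38° = 8.98×10⁻⁵ s⁻¹
Wind speed in SI: 13.6 knots = 7.00 m/s
Geostrophic balance rearranged: |∂P/∂n| = f ρ V_g
|∂P/∂n| = 8.98×10⁻⁵ × 0.866 × 7.00 = 5.44×10⁻⁴ Pa/m
Isobar spacing: Δn = ΔP/|∂P/∂n| = 400 Pa / 5.44×10⁻⁴ Pa/m = 735471 m ≈ 735 km

735 km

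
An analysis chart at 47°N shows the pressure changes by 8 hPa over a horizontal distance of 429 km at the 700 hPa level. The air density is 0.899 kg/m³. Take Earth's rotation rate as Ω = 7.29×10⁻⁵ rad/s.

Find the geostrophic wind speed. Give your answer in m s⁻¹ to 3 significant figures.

Coriolis parameter at 47°N:
f = 2Ω sin φ = 2 × 7.29×10⁻⁵ × sin 47° = 1.07×10⁻⁴ s⁻¹
Pressure gradient: |∂P/∂n| = 800 Pa / 429000 m = 1.86×10⁻³ Pa/m
Geostrophic balance (pressure-gradient force = Coriolis force):
V_g = (1/(fρ)) |∂P/∂n| = 1.86×10⁻³ / (1.07×10⁻⁴ × 0.899) = 19.5 m/s

19.5 m s⁻¹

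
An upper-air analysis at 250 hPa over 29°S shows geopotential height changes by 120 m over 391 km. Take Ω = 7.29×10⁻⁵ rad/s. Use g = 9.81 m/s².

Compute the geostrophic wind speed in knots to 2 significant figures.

Coriolis parameter at 29°S:
f = 2Ω sin φ = 2 × 7.29×10⁻⁵ × sin 29° = 7.07×10⁻⁵ s⁻¹
Height gradient: |∂Z/∂n| = 120 m / 391000 m = 3.07×10⁻⁴
On a pressure surface, geostrophic balance gives V_g = (g/f)|∂Z/∂n|:
V_g = 9.81 × 3.07×10⁻⁴ / 7.07×10⁻⁵ = 42.6 m/s
Converting: 42.6 m/s × 1.944 = 83 knots

83 knots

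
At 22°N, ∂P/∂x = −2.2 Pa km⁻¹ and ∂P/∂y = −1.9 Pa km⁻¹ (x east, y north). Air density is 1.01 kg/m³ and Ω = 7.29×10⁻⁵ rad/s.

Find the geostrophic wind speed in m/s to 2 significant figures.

Coriolis parameter at 22°N:
f = 2Ω sin φ = 2 × 7.29×10⁻⁵ × sin 22° = 5.46×10⁻⁵ s⁻¹
Component geostrophic relations (x east, y north):
u_g = −(1/(fρ)) ∂P/∂y,  v_g = (1/(fρ)) ∂P/∂x
u_g = −(−1.9×10⁻³)/(5.46×10⁻⁵ × 1.01) = 34.4 m/s;  v_g = (−2.2×10⁻³)/(5.46×10⁻⁵ × 1.01) = −39.9 m/s
|V_g| = √(u_g² + v_g²) = 52.7 m/s

53 m/s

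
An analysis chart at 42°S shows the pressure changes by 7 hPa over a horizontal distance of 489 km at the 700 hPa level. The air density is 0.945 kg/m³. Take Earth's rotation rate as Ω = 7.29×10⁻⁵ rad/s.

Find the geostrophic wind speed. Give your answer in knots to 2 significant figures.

Coriolis parameter at 42°S:
f = 2Ω sin φ = 2 × 7.29×10⁻⁵ × sin 42° = 9.76×10⁻⁵ s⁻¹
Pressure gradient: |∂P/∂n| = 700 Pa / 489000 m = 1.43×10⁻³ Pa/m
Geostrophic balance (pressure-gradient force = Coriolis force):
V_g = (1/(fρ)) |∂P/∂n| = 1.43×10⁻³ / (9.76×10⁻⁵ × 0.945) = 15.5 m/s
Converting: 15.5 m/s × 1.944 = 30 knots

30 knots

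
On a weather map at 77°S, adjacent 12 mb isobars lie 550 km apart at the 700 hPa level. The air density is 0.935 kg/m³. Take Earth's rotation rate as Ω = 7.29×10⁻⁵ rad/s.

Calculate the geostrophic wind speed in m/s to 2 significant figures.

16 m/s

Coriolis parameter at 77°S:
f = 2Ω sin φ = 2 × 7.29×10⁻⁵ × sin 77° = 1.42×10⁻⁴ s⁻¹
Pressure gradient: |∂P/∂n| = 1200 Pa / 550000 m = 2.18×10⁻³ Pa/m
Geostrophic balance (pressure-gradient force = Coriolis force):
V_g = (1/(fρ)) |∂P/∂n| = 2.18×10⁻³ / (1.42×10⁻⁴ × 0.935) = 16.4 m/s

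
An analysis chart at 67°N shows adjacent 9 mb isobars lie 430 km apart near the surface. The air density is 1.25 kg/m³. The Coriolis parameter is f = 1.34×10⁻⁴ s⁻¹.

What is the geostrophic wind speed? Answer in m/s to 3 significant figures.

Pressure gradient: |∂P/∂n| = 900 Pa / 430000 m = 2.09×10⁻³ Pa/m
Geostrophic balance (pressure-gradient force = Coriolis force):
V_g = (1/(fρ)) |∂P/∂n| = 2.09×10⁻³ / (1.34×10⁻⁴ × 1.25) = 12.5 m/s

12.5 m/s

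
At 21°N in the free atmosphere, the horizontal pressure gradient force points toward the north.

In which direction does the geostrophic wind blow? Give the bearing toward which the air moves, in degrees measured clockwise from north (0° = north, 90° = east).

090°

The pressure-gradient force points toward the north (bearing 000°).
Geostrophic balance: in the Northern Hemisphere the Coriolis force deflects motion to the right, so the geostrophic wind blows 90° to the right of the pressure-gradient force (low pressure on the left).
Rotating 000° by 90° clockwise gives 090° — the wind blows toward the east.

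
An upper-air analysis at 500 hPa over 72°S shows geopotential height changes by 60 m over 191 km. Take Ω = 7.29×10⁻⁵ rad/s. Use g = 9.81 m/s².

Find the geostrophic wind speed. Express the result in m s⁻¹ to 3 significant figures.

Coriolis parameter at 72°S:
f = 2Ω sin φ = 2 × 7.29×10⁻⁵ × sin 72° = 1.39×10⁻⁴ s⁻¹
Height gradient: |∂Z/∂n| = 60 m / 191000 m = 3.14×10⁻⁴
On a pressure surface, geostrophic balance gives V_g = (g/f)|∂Z/∂n|:
V_g = 9.81 × 3.14×10⁻⁴ / 1.39×10⁻⁴ = 22.2 m/s

22.2 m s⁻¹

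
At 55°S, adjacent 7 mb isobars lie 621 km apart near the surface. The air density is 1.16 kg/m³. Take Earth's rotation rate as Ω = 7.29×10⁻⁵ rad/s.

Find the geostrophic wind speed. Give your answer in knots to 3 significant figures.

15.8 knots

Coriolis parameter at 55°S:
f = 2Ω sin φ = 2 × 7.29×10⁻⁵ × sin 55° = 1.19×10⁻⁴ s⁻¹
Pressure gradient: |∂P/∂n| = 700 Pa / 621000 m = 1.13×10⁻³ Pa/m
Geostrophic balance (pressure-gradient force = Coriolis force):
V_g = (1/(fρ)) |∂P/∂n| = 1.13×10⁻³ / (1.19×10⁻⁴ × 1.16) = 8.14 m/s
Converting: 8.14 m/s × 1.944 = 15.8 knots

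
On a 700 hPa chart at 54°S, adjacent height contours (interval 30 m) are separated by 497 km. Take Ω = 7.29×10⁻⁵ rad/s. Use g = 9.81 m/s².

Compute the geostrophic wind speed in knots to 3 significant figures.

Coriolis parameter at 54°S:
f = 2Ω sin φ = 2 × 7.29×10⁻⁵ × sin 54° = 1.18×10⁻⁴ s⁻¹
Height gradient: |∂Z/∂n| = 30 m / 497000 m = 6.04×10⁻⁵
On a pressure surface, geostrophic balance gives V_g = (g/f)|∂Z/∂n|:
V_g = 9.81 × 6.04×10⁻⁵ / 1.18×10⁻⁴ = 5.02 m/s
Converting: 5.02 m/s × 1.944 = 9.76 knots

9.76 knots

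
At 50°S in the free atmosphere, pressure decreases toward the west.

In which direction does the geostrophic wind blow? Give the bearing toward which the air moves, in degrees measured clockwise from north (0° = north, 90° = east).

180°

The pressure-gradient force points toward the west (bearing 270°).
Geostrophic balance: in the Southern Hemisphere the Coriolis force deflects motion to the left, so the geostrophic wind blows 90° to the left of the pressure-gradient force (low pressure on the right).
Rotating 270° by 90° counterclockwise gives 180° — the wind blows toward the south.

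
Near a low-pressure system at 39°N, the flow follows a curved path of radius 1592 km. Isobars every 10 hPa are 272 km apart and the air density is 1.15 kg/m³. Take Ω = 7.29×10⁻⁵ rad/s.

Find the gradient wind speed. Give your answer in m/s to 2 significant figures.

29 m/s

Coriolis parameter at 39°N:
f = 2Ω sin φ = 2 × 7.29×10⁻⁵ × sin 39° = 9.18×10⁻⁵ s⁻¹
Pressure gradient: |∂P/∂n| = 1000 Pa / 272000 m = 3.68×10⁻³ Pa/m
Geostrophic speed: V_g = |∂P/∂n|/(fρ) = 3.68×10⁻³/(9.18×10⁻⁵ × 1.15) = 34.8 m/s
Around a low, centrifugal force acts outward with Coriolis, so pressure-gradient force balances both:
(1/ρ)|∂P/∂n| = fV + V²/R  →  V² + fR·V − fR·V_g = 0
With fR = 9.18×10⁻⁵ × 1592×10³ m = 146 m/s:
V = [−fR + √((fR)² + 4 fR V_g)]/2 = [−146 + √(146² + 4×146×34.8)]/2 = 29.1 m/s
Subgeostrophic (V < V_g = 34.8 m/s), as expected around a low.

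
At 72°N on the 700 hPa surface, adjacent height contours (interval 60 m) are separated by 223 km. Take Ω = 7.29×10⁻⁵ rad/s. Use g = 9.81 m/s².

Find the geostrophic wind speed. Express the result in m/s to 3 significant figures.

Coriolis parameter at 72°N:
f = 2Ω sin φ = 2 × 7.29×10⁻⁵ × sin 72° = 1.39×10⁻⁴ s⁻¹
Height gradient: |∂Z/∂n| = 60 m / 223000 m = 2.69×10⁻⁴
On a pressure surface, geostrophic balance gives V_g = (g/f)|∂Z/∂n|:
V_g = 9.81 × 2.69×10⁻⁴ / 1.39×10⁻⁴ = 19.0 m/s

19.0 m/s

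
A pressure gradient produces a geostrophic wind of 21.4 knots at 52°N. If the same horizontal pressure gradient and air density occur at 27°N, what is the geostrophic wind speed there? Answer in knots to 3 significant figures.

37.1 knots

With the same pressure gradient and density, V_g ∝ 1/f ∝ 1/sin φ.
V₂ = V₁ · sin φ₁ / sin φ₂ = 21.4 × sin 52° / sin 27°
V₂ = 21.4 × 0.7880/0.4540 = 37.1 knots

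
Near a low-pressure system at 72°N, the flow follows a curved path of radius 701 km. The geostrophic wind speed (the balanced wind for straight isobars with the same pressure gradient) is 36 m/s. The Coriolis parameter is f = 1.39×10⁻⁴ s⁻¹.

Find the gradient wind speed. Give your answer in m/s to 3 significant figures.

Around a low, centrifugal force acts outward with Coriolis, so pressure-gradient force balances both:
(1/ρ)|∂P/∂n| = fV + V²/R  →  V² + fR·V − fR·V_g = 0
With fR = 1.39×10⁻⁴ × 701×10³ m = 97.4 m/s:
V = [−fR + √((fR)² + 4 fR V_g)]/2 = [−97.4 + √(97.4² + 4×97.4×36)]/2 = 28 m/s
Subgeostrophic (V < V_g = 36 m/s), as expected around a low.

28.0 m/s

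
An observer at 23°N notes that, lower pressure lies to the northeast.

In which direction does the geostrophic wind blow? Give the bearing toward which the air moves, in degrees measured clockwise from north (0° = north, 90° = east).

135°

The pressure-gradient force points toward the northeast (bearing 045°).
Geostrophic balance: in the Northern Hemisphere the Coriolis force deflects motion to the right, so the geostrophic wind blows 90° to the right of the pressure-gradient force (low pressure on the left).
Rotating 045° by 90° clockwise gives 135° — the wind blows toward the southeast.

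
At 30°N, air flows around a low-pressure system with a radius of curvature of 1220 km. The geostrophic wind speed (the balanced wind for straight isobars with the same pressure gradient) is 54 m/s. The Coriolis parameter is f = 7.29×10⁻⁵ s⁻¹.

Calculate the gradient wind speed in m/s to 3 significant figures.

Around a low, centrifugal force acts outward with Coriolis, so pressure-gradient force balances both:
(1/ρ)|∂P/∂n| = fV + V²/R  →  V² + fR·V − fR·V_g = 0
With fR = 7.29×10⁻⁵ × 1220×10³ m = 88.9 m/s:
V = [−fR + √((fR)² + 4 fR V_g)]/2 = [−88.9 + √(88.9² + 4×88.9×54)]/2 = 37.9 m/s
Subgeostrophic (V < V_g = 54 m/s), as expected around a low.

37.9 m/s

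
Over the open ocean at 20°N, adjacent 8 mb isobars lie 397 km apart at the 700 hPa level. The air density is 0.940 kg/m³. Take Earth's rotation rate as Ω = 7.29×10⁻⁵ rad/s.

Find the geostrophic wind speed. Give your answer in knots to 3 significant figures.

Coriolis parameter at 20°N:
f = 2Ω sin φ = 2 × 7.29×10⁻⁵ × sin 20° = 4.99×10⁻⁵ s⁻¹
Pressure gradient: |∂P/∂n| = 800 Pa / 397000 m = 2.02×10⁻³ Pa/m
Geostrophic balance (pressure-gradient force = Coriolis force):
V_g = (1/(fρ)) |∂P/∂n| = 2.02×10⁻³ / (4.99×10⁻⁵ × 0.940) = 43.0 m/s
Converting: 43.0 m/s × 1.944 = 83.6 knots

83.6 knots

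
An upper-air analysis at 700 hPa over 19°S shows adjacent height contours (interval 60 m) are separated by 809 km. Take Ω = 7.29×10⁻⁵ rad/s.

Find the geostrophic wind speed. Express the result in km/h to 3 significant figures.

55.2 km/h

Coriolis parameter at 19°S:
f = 2Ω sin φ = 2 × 7.29×10⁻⁵ × sin 19° = 4.75×10⁻⁵ s⁻¹
Height gradient: |∂Z/∂n| = 60 m / 809000 m = 7.42×10⁻⁵
On a pressure surface, geostrophic balance gives V_g = (g/f)|∂Z/∂n|:
V_g = 9.81 × 7.42×10⁻⁵ / 4.75×10⁻⁵ = 15.3 m/s
Converting: 15.3 m/s × 3.6 = 55.2 km/h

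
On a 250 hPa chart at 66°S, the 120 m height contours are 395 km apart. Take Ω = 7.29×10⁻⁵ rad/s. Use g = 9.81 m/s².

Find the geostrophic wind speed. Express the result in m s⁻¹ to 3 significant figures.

Coriolis parameter at 66°S:
f = 2Ω sin φ = 2 × 7.29×10⁻⁵ × sin 66° = 1.33×10⁻⁴ s⁻¹
Height gradient: |∂Z/∂n| = 120 m / 395000 m = 3.04×10⁻⁴
On a pressure surface, geostrophic balance gives V_g = (g/f)|∂Z/∂n|:
V_g = 9.81 × 3.04×10⁻⁴ / 1.33×10⁻⁴ = 22.4 m/s

22.4 m s⁻¹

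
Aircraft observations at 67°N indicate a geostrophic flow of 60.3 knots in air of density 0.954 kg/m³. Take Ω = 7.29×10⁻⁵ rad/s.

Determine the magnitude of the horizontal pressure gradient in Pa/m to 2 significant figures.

4.0×10⁻³ Pa/m

Coriolis parameter at 67°N:
f = 2Ω sin φ = 2 × 7.29×10⁻⁵ × sin 67° = 1.34×10⁻⁴ s⁻¹
Wind speed in SI: 60.3 knots = 31.0 m/s
Geostrophic balance rearranged: |∂P/∂n| = f ρ V_g
|∂P/∂n| = 1.34×10⁻⁴ × 0.954 × 31.0 = 3.97×10⁻³ Pa/m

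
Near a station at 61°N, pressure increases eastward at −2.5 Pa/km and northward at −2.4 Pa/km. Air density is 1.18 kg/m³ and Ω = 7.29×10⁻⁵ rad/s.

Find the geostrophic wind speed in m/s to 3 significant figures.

23.0 m/s

Coriolis parameter at 61°N:
f = 2Ω sin φ = 2 × 7.29×10⁻⁵ × sin 61° = 1.28×10⁻⁴ s⁻¹
Component geostrophic relations (x east, y north):
u_g = −(1/(fρ)) ∂P/∂y,  v_g = (1/(fρ)) ∂P/∂x
u_g = −(−2.4×10⁻³)/(1.28×10⁻⁴ × 1.18) = 15.9 m/s;  v_g = (−2.5×10⁻³)/(1.28×10⁻⁴ × 1.18) = −16.6 m/s
|V_g| = √(u_g² + v_g²) = 23.0 m/s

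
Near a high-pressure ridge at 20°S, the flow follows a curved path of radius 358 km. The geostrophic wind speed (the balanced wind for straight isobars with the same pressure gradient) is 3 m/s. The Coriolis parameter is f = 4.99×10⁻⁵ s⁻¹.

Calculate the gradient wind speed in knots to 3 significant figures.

Around a high, pressure-gradient force acts outward with centrifugal, so Coriolis balances both:
fV = (1/ρ)|∂P/∂n| + V²/R  →  V² − fR·V + fR·V_g = 0
With fR = 4.99×10⁻⁵ × 358×10³ m = 17.9 m/s:
V = [fR − √((fR)² − 4 fR V_g)]/2 = [17.9 − √(17.9² − 4×17.9×3)]/2 = 3.81 m/s
Supergeostrophic (V > V_g = 3 m/s), as expected around a high.
Converting: 3.81 m/s × 1.944 = 7.41 knots

7.41 knots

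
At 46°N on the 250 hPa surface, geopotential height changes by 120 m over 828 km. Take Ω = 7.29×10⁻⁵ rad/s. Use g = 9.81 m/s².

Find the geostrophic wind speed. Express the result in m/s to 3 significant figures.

13.6 m/s

Coriolis parameter at 46°N:
f = 2Ω sin φ = 2 × 7.29×10⁻⁵ × sin 46° = 1.05×10⁻⁴ s⁻¹
Height gradient: |∂Z/∂n| = 120 m / 828000 m = 1.45×10⁻⁴
On a pressure surface, geostrophic balance gives V_g = (g/f)|∂Z/∂n|:
V_g = 9.81 × 1.45×10⁻⁴ / 1.05×10⁻⁴ = 13.6 m/s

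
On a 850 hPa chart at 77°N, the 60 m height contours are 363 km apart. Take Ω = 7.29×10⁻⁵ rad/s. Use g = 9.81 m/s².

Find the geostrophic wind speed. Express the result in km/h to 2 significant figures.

Coriolis parameter at 77°N:
f = 2Ω sin φ = 2 × 7.29×10⁻⁵ × sin 77° = 1.42×10⁻⁴ s⁻¹
Height gradient: |∂Z/∂n| = 60 m / 363000 m = 1.65×10⁻⁴
On a pressure surface, geostrophic balance gives V_g = (g/f)|∂Z/∂n|:
V_g = 9.81 × 1.65×10⁻⁴ / 1.42×10⁻⁴ = 11.4 m/s
Converting: 11.4 m/s × 3.6 = 41 km/h

41 km/h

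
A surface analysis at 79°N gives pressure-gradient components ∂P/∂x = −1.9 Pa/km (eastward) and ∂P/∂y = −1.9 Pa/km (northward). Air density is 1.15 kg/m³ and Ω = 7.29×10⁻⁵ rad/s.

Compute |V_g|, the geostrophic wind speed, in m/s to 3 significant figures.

16.3 m/s

Coriolis parameter at 79°N:
f = 2Ω sin φ = 2 × 7.29×10⁻⁵ × sin 79° = 1.43×10⁻⁴ s⁻¹
Component geostrophic relations (x east, y north):
u_g = −(1/(fρ)) ∂P/∂y,  v_g = (1/(fρ)) ∂P/∂x
u_g = −(−1.9×10⁻³)/(1.43×10⁻⁴ × 1.15) = 11.5 m/s;  v_g = (−1.9×10⁻³)/(1.43×10⁻⁴ × 1.15) = −11.5 m/s
|V_g| = √(u_g² + v_g²) = 16.3 m/s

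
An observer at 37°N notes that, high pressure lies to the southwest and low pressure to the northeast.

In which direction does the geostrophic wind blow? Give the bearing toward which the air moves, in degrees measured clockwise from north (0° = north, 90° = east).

135°

The pressure-gradient force points toward the northeast (bearing 045°).
Geostrophic balance: in the Northern Hemisphere the Coriolis force deflects motion to the right, so the geostrophic wind blows 90° to the right of the pressure-gradient force (low pressure on the left).
Rotating 045° by 90° clockwise gives 135° — the wind blows toward the southeast.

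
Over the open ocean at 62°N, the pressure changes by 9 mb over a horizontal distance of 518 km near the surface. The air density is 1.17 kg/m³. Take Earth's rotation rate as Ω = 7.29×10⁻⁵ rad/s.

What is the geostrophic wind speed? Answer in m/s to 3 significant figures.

11.5 m/s

Coriolis parameter at 62°N:
f = 2Ω sin φ = 2 × 7.29×10⁻⁵ × sin 62° = 1.29×10⁻⁴ s⁻¹
Pressure gradient: |∂P/∂n| = 900 Pa / 518000 m = 1.74×10⁻³ Pa/m
Geostrophic balance (pressure-gradient force = Coriolis force):
V_g = (1/(fρ)) |∂P/∂n| = 1.74×10⁻³ / (1.29×10⁻⁴ × 1.17) = 11.5 m/s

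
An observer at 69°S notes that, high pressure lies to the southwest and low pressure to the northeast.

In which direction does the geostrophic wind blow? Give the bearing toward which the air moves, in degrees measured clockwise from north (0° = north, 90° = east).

The pressure-gradient force points toward the northeast (bearing 045°).
Geostrophic balance: in the Southern Hemisphere the Coriolis force deflects motion to the left, so the geostrophic wind blows 90° to the left of the pressure-gradient force (low pressure on the right).
Rotating 045° by 90° counterclockwise gives 315° — the wind blows toward the northwest.

315°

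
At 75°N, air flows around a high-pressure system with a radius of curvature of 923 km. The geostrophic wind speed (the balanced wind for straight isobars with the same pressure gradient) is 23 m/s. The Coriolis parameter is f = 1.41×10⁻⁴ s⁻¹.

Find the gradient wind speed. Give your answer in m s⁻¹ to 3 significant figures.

Around a high, pressure-gradient force acts outward with centrifugal, so Coriolis balances both:
fV = (1/ρ)|∂P/∂n| + V²/R  →  V² − fR·V + fR·V_g = 0
With fR = 1.41×10⁻⁴ × 923×10³ m = 130 m/s:
V = [fR − √((fR)² − 4 fR V_g)]/2 = [130 − √(130² − 4×130×23)]/2 = 29.8 m/s
Supergeostrophic (V > V_g = 23 m/s), as expected around a high.

29.8 m s⁻¹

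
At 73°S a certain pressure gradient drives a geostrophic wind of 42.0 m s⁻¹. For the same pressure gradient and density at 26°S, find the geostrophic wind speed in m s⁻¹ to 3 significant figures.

91.6 m s⁻¹

With the same pressure gradient and density, V_g ∝ 1/f ∝ 1/sin φ.
V₂ = V₁ · sin φ₁ / sin φ₂ = 42.0 × sin 73° / sin 26°
V₂ = 42.0 × 0.9563/0.4384 = 91.6 m s⁻¹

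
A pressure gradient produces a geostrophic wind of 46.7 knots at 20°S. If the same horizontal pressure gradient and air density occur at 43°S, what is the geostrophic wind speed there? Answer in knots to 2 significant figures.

23 knots

With the same pressure gradient and density, V_g ∝ 1/f ∝ 1/sin φ.
V₂ = V₁ · sin φ₁ / sin φ₂ = 46.7 × sin 20° / sin 43°
V₂ = 46.7 × 0.3420/0.6820 = 23 knots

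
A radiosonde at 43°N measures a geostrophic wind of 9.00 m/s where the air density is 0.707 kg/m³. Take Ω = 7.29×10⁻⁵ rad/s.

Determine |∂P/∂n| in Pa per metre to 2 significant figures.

Coriolis parameter at 43°N:
f = 2Ω sin φ = 2 × 7.29×10⁻⁵ × sin 43° = 9.94×10⁻⁵ s⁻¹
Geostrophic balance rearranged: |∂P/∂n| = f ρ V_g
|∂P/∂n| = 9.94×10⁻⁵ × 0.707 × 9.00 = 6.33×10⁻⁴ Pa/m

6.3×10⁻⁴ Pa/m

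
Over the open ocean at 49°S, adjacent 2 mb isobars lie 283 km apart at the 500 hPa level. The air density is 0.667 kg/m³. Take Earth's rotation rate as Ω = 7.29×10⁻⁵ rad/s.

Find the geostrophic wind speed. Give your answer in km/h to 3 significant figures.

34.7 km/h

Coriolis parameter at 49°S:
f = 2Ω sin φ = 2 × 7.29×10⁻⁵ × sin 49° = 1.10×10⁻⁴ s⁻¹
Pressure gradient: |∂P/∂n| = 200 Pa / 283000 m = 7.07×10⁻⁴ Pa/m
Geostrophic balance (pressure-gradient force = Coriolis force):
V_g = (1/(fρ)) |∂P/∂n| = 7.07×10⁻⁴ / (1.10×10⁻⁴ × 0.667) = 9.63 m/s
Converting: 9.63 m/s × 3.6 = 34.7 km/h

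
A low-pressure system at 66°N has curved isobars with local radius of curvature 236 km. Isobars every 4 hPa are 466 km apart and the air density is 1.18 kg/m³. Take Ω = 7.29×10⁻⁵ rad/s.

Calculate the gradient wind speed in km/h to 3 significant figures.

17.1 km/h

Coriolis parameter at 66°N:
f = 2Ω sin φ = 2 × 7.29×10⁻⁵ × sin 66° = 1.33×10⁻⁴ s⁻¹
Pressure gradient: |∂P/∂n| = 400 Pa / 466000 m = 8.58×10⁻⁴ Pa/m
Geostrophic speed: V_g = |∂P/∂n|/(fρ) = 8.58×10⁻⁴/(1.33×10⁻⁴ × 1.18) = 5.46 m/s
Around a low, centrifugal force acts outward with Coriolis, so pressure-gradient force balances both:
(1/ρ)|∂P/∂n| = fV + V²/R  →  V² + fR·V − fR·V_g = 0
With fR = 1.33×10⁻⁴ × 236×10³ m = 31.4 m/s:
V = [−fR + √((fR)² + 4 fR V_g)]/2 = [−31.4 + √(31.4² + 4×31.4×5.46)]/2 = 4.75 m/s
Subgeostrophic (V < V_g = 5.46 m/s), as expected around a low.
Converting: 4.75 m/s × 3.6 = 17.1 km/h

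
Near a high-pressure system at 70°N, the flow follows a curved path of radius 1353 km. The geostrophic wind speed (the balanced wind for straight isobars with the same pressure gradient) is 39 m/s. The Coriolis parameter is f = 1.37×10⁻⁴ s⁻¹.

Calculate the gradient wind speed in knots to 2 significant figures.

Around a high, pressure-gradient force acts outward with centrifugal, so Coriolis balances both:
fV = (1/ρ)|∂P/∂n| + V²/R  →  V² − fR·V + fR·V_g = 0
With fR = 1.37×10⁻⁴ × 1353×10³ m = 185 m/s:
V = [fR − √((fR)² − 4 fR V_g)]/2 = [185 − √(185² − 4×185×39)]/2 = 55.8 m/s
Supergeostrophic (V > V_g = 39 m/s), as expected around a high.
Converting: 55.8 m/s × 1.944 = 110 knots

110 knots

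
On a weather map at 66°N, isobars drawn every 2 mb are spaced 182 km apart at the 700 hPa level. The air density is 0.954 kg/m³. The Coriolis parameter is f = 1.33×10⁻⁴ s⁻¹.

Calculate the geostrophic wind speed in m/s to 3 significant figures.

Pressure gradient: |∂P/∂n| = 200 Pa / 182000 m = 1.10×10⁻³ Pa/m
Geostrophic balance (pressure-gradient force = Coriolis force):
V_g = (1/(fρ)) |∂P/∂n| = 1.10×10⁻³ / (1.33×10⁻⁴ × 0.954) = 8.66 m/s

8.66 m/s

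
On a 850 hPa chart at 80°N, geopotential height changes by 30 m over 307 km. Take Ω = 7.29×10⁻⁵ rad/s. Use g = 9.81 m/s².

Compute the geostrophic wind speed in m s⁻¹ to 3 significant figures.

Coriolis parameter at 80°N:
f = 2Ω sin φ = 2 × 7.29×10⁻⁵ × sin 80° = 1.44×10⁻⁴ s⁻¹
Height gradient: |∂Z/∂n| = 30 m / 307000 m = 9.77×10⁻⁵
On a pressure surface, geostrophic balance gives V_g = (g/f)|∂Z/∂n|:
V_g = 9.81 × 9.77×10⁻⁵ / 1.44×10⁻⁴ = 6.68 m/s

6.68 m s⁻¹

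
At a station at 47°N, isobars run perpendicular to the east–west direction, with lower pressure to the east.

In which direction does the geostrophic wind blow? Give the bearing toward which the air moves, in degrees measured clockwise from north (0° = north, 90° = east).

180°

The pressure-gradient force points toward the east (bearing 090°).
Geostrophic balance: in the Northern Hemisphere the Coriolis force deflects motion to the right, so the geostrophic wind blows 90° to the right of the pressure-gradient force (low pressure on the left).
Rotating 090° by 90° clockwise gives 180° — the wind blows toward the south.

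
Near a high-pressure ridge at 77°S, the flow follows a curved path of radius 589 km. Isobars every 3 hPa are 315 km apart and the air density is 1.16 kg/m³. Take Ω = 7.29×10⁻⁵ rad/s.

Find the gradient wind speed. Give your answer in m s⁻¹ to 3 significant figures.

6.25 m s⁻¹

Coriolis parameter at 77°S:
f = 2Ω sin φ = 2 × 7.29×10⁻⁵ × sin 77° = 1.42×10⁻⁴ s⁻¹
Pressure gradient: |∂P/∂n| = 300 Pa / 315000 m = 9.52×10⁻⁴ Pa/m
Geostrophic speed: V_g = |∂P/∂n|/(fρ) = 9.52×10⁻⁴/(1.42×10⁻⁴ × 1.16) = 5.78 m/s
Around a high, pressure-gradient force acts outward with centrifugal, so Coriolis balances both:
fV = (1/ρ)|∂P/∂n| + V²/R  →  V² − fR·V + fR·V_g = 0
With fR = 1.42×10⁻⁴ × 589×10³ m = 83.7 m/s:
V = [fR − √((fR)² − 4 fR V_g)]/2 = [83.7 − √(83.7² − 4×83.7×5.78)]/2 = 6.25 m/s
Supergeostrophic (V > V_g = 5.78 m/s), as expected around a high.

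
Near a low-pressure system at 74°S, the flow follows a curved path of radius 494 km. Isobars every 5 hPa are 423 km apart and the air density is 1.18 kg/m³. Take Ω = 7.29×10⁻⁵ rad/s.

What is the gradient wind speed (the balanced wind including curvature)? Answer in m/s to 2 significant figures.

Coriolis parameter at 74°S:
f = 2Ω sin φ = 2 × 7.29×10⁻⁵ × sin 74° = 1.40×10⁻⁴ s⁻¹
Pressure gradient: |∂P/∂n| = 500 Pa / 423000 m = 1.18×10⁻³ Pa/m
Geostrophic speed: V_g = |∂P/∂n|/(fρ) = 1.18×10⁻³/(1.40×10⁻⁴ × 1.18) = 7.15 m/s
Around a low, centrifugal force acts outward with Coriolis, so pressure-gradient force balances both:
(1/ρ)|∂P/∂n| = fV + V²/R  →  V² + fR·V − fR·V_g = 0
With fR = 1.40×10⁻⁴ × 494×10³ m = 69.2 m/s:
V = [−fR + √((fR)² + 4 fR V_g)]/2 = [−69.2 + √(69.2² + 4×69.2×7.15)]/2 = 6.53 m/s
Subgeostrophic (V < V_g = 7.15 m/s), as expected around a low.

6.5 m/s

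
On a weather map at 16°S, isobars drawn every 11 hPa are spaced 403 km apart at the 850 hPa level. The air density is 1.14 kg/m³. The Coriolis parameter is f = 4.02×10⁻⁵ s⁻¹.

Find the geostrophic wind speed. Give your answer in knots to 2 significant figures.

120 knots

Pressure gradient: |∂P/∂n| = 1100 Pa / 403000 m = 2.73×10⁻³ Pa/m
Geostrophic balance (pressure-gradient force = Coriolis force):
V_g = (1/(fρ)) |∂P/∂n| = 2.73×10⁻³ / (4.02×10⁻⁵ × 1.14) = 59.6 m/s
Converting: 59.6 m/s × 1.944 = 120 knots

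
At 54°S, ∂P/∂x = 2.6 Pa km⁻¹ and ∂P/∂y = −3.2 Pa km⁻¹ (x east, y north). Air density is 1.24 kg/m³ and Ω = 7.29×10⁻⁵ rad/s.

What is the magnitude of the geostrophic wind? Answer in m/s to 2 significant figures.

Coriolis parameter at 54°S:
f = 2Ω sin φ = 2 × 7.29×10⁻⁵ × sin 54° = 1.18×10⁻⁴ s⁻¹
In the Southern Hemisphere f is negative: f = −1.18×10⁻⁴ s⁻¹.
Component geostrophic relations (x east, y north):
u_g = −(1/(fρ)) ∂P/∂y,  v_g = (1/(fρ)) ∂P/∂x
u_g = −(−3.2×10⁻³)/(−1.18×10⁻⁴ × 1.24) = −21.9 m/s;  v_g = (2.6×10⁻³)/(−1.18×10⁻⁴ × 1.24) = −17.8 m/s
|V_g| = √(u_g² + v_g²) = 28.2 m/s

28 m/s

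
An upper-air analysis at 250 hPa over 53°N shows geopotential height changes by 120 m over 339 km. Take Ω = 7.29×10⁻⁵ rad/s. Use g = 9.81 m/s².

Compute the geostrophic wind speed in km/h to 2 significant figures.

Coriolis parameter at 53°N:
f = 2Ω sin φ = 2 × 7.29×10⁻⁵ × sin 53° = 1.16×10⁻⁴ s⁻¹
Height gradient: |∂Z/∂n| = 120 m / 339000 m = 3.54×10⁻⁴
On a pressure surface, geostrophic balance gives V_g = (g/f)|∂Z/∂n|:
V_g = 9.81 × 3.54×10⁻⁴ / 1.16×10⁻⁴ = 29.8 m/s
Converting: 29.8 m/s × 3.6 = 110 km/h

110 km/h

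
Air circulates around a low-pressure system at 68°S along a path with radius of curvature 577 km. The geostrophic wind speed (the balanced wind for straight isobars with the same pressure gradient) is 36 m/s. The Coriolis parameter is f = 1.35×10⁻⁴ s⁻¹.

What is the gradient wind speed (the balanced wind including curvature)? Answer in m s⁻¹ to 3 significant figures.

Around a low, centrifugal force acts outward with Coriolis, so pressure-gradient force balances both:
(1/ρ)|∂P/∂n| = fV + V²/R  →  V² + fR·V − fR·V_g = 0
With fR = 1.35×10⁻⁴ × 577×10³ m = 77.9 m/s:
V = [−fR + √((fR)² + 4 fR V_g)]/2 = [−77.9 + √(77.9² + 4×77.9×36)]/2 = 26.8 m/s
Subgeostrophic (V < V_g = 36 m/s), as expected around a low.

26.8 m s⁻¹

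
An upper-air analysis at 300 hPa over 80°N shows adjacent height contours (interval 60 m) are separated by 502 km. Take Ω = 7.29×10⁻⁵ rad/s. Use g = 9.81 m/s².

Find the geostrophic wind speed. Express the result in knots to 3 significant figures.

Coriolis parameter at 80°N:
f = 2Ω sin φ = 2 × 7.29×10⁻⁵ × sin 80° = 1.44×10⁻⁴ s⁻¹
Height gradient: |∂Z/∂n| = 60 m / 502000 m = 1.20×10⁻⁴
On a pressure surface, geostrophic balance gives V_g = (g/f)|∂Z/∂n|:
V_g = 9.81 × 1.20×10⁻⁴ / 1.44×10⁻⁴ = 8.17 m/s
Converting: 8.17 m/s × 1.944 = 15.9 knots

15.9 knots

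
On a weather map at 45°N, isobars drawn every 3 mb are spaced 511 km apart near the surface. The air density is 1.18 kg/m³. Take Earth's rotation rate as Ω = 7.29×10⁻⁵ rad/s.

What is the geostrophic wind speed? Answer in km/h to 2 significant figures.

17 km/h

Coriolis parameter at 45°N:
f = 2Ω sin φ = 2 × 7.29×10⁻⁵ × sin 45° = 1.03×10⁻⁴ s⁻¹
Pressure gradient: |∂P/∂n| = 300 Pa / 511000 m = 5.87×10⁻⁴ Pa/m
Geostrophic balance (pressure-gradient force = Coriolis force):
V_g = (1/(fρ)) |∂P/∂n| = 5.87×10⁻⁴ / (1.03×10⁻⁴ × 1.18) = 4.83 m/s
Converting: 4.83 m/s × 3.6 = 17 km/h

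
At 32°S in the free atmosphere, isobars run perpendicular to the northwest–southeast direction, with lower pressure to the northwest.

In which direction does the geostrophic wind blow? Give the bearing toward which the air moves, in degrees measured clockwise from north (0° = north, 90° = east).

The pressure-gradient force points toward the northwest (bearing 315°).
Geostrophic balance: in the Southern Hemisphere the Coriolis force deflects motion to the left, so the geostrophic wind blows 90° to the left of the pressure-gradient force (low pressure on the right).
Rotating 315° by 90° counterclockwise gives 225° — the wind blows toward the southwest.

225°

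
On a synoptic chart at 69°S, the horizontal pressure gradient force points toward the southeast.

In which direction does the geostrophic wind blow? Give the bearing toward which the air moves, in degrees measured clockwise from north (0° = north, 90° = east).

045°

The pressure-gradient force points toward the southeast (bearing 135°).
Geostrophic balance: in the Southern Hemisphere the Coriolis force deflects motion to the left, so the geostrophic wind blows 90° to the left of the pressure-gradient force (low pressure on the right).
Rotating 135° by 90° counterclockwise gives 045° — the wind blows toward the northeast.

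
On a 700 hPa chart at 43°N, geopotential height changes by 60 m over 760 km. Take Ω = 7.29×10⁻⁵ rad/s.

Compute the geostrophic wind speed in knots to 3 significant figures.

Coriolis parameter at 43°N:
f = 2Ω sin φ = 2 × 7.29×10⁻⁵ × sin 43° = 9.94×10⁻⁵ s⁻¹
Height gradient: |∂Z/∂n| = 60 m / 760000 m = 7.89×10⁻⁵
On a pressure surface, geostrophic balance gives V_g = (g/f)|∂Z/∂n|:
V_g = 9.81 × 7.89×10⁻⁵ / 9.94×10⁻⁵ = 7.79 m/s
Converting: 7.79 m/s × 1.944 = 15.1 knots

15.1 knots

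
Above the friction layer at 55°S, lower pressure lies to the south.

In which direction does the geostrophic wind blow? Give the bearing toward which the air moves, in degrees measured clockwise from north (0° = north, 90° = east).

090°

The pressure-gradient force points toward the south (bearing 180°).
Geostrophic balance: in the Southern Hemisphere the Coriolis force deflects motion to the left, so the geostrophic wind blows 90° to the left of the pressure-gradient force (low pressure on the right).
Rotating 180° by 90° counterclockwise gives 090° — the wind blows toward the east.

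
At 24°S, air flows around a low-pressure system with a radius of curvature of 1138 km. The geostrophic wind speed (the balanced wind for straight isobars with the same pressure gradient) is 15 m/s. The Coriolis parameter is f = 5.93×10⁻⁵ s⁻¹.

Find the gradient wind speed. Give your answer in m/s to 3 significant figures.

Around a low, centrifugal force acts outward with Coriolis, so pressure-gradient force balances both:
(1/ρ)|∂P/∂n| = fV + V²/R  →  V² + fR·V − fR·V_g = 0
With fR = 5.93×10⁻⁵ × 1138×10³ m = 67.5 m/s:
V = [−fR + √((fR)² + 4 fR V_g)]/2 = [−67.5 + √(67.5² + 4×67.5×15)]/2 = 12.6 m/s
Subgeostrophic (V < V_g = 15 m/s), as expected around a low.

12.6 m/s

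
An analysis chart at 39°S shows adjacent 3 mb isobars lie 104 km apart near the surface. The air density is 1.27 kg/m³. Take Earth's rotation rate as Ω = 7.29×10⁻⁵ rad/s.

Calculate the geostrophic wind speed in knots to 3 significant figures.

Coriolis parameter at 39°S:
f = 2Ω sin φ = 2 × 7.29×10⁻⁵ × sin 39° = 9.18×10⁻⁵ s⁻¹
Pressure gradient: |∂P/∂n| = 300 Pa / 104000 m = 2.88×10⁻³ Pa/m
Geostrophic balance (pressure-gradient force = Coriolis force):
V_g = (1/(fρ)) |∂P/∂n| = 2.88×10⁻³ / (9.18×10⁻⁵ × 1.27) = 24.8 m/s
Converting: 24.8 m/s × 1.944 = 48.1 knots

48.1 knots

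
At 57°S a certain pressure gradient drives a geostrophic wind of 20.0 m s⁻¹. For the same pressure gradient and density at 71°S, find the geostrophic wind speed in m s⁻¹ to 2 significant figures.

18 m s⁻¹

With the same pressure gradient and density, V_g ∝ 1/f ∝ 1/sin φ.
V₂ = V₁ · sin φ₁ / sin φ₂ = 20.0 × sin 57° / sin 71°
V₂ = 20.0 × 0.8387/0.9455 = 18 m s⁻¹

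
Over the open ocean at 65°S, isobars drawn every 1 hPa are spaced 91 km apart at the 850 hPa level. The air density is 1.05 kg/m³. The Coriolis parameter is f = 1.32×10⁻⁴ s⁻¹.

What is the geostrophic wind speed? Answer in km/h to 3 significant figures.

Pressure gradient: |∂P/∂n| = 100 Pa / 91000 m = 1.10×10⁻³ Pa/m
Geostrophic balance (pressure-gradient force = Coriolis force):
V_g = (1/(fρ)) |∂P/∂n| = 1.10×10⁻³ / (1.32×10⁻⁴ × 1.05) = 7.93 m/s
Converting: 7.93 m/s × 3.6 = 28.5 km/h

28.5 km/h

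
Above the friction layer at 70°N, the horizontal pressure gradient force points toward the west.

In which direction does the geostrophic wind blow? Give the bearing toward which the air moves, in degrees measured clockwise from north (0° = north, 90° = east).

000°

The pressure-gradient force points toward the west (bearing 270°).
Geostrophic balance: in the Northern Hemisphere the Coriolis force deflects motion to the right, so the geostrophic wind blows 90° to the right of the pressure-gradient force (low pressure on the left).
Rotating 270° by 90° clockwise gives 000° — the wind blows toward the north.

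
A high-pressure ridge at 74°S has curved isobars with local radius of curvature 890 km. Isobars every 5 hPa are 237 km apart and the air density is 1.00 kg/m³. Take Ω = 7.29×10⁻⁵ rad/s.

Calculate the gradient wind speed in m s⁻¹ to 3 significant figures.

17.5 m s⁻¹

Coriolis parameter at 74°S:
f = 2Ω sin φ = 2 × 7.29×10⁻⁵ × sin 74° = 1.40×10⁻⁴ s⁻¹
Pressure gradient: |∂P/∂n| = 500 Pa / 237000 m = 2.11×10⁻³ Pa/m
Geostrophic speed: V_g = |∂P/∂n|/(fρ) = 2.11×10⁻³/(1.40×10⁻⁴ × 1.00) = 15.1 m/s
Around a high, pressure-gradient force acts outward with centrifugal, so Coriolis balances both:
fV = (1/ρ)|∂P/∂n| + V²/R  →  V² − fR·V + fR·V_g = 0
With fR = 1.40×10⁻⁴ × 890×10³ m = 125 m/s:
V = [fR − √((fR)² − 4 fR V_g)]/2 = [125 − √(125² − 4×125×15.1)]/2 = 17.5 m/s
Supergeostrophic (V > V_g = 15.1 m/s), as expected around a high.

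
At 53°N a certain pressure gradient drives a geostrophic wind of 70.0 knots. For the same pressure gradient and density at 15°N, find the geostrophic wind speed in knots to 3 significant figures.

216 knots

With the same pressure gradient and density, V_g ∝ 1/f ∝ 1/sin φ.
V₂ = V₁ · sin φ₁ / sin φ₂ = 70.0 × sin 53° / sin 15°
V₂ = 70.0 × 0.7986/0.2588 = 216 knots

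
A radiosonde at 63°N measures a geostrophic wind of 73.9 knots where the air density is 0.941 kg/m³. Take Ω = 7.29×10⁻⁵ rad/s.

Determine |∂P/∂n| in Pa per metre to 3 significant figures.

Coriolis parameter at 63°N:
f = 2Ω sin φ = 2 × 7.29×10⁻⁵ × sin 63° = 1.30×10⁻⁴ s⁻¹
Wind speed in SI: 73.9 knots = 38.0 m/s
Geostrophic balance rearranged: |∂P/∂n| = f ρ V_g
|∂P/∂n| = 1.30×10⁻⁴ × 0.941 × 38.0 = 4.65×10⁻³ Pa/m

4.65×10⁻³ Pa/m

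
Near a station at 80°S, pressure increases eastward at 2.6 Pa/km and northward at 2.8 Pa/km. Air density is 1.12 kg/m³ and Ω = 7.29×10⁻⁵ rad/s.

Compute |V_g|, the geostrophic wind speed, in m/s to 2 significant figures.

Coriolis parameter at 80°S:
f = 2Ω sin φ = 2 × 7.29×10⁻⁵ × sin 80° = 1.44×10⁻⁴ s⁻¹
In the Southern Hemisphere f is negative: f = −1.44×10⁻⁴ s⁻¹.
Component geostrophic relations (x east, y north):
u_g = −(1/(fρ)) ∂P/∂y,  v_g = (1/(fρ)) ∂P/∂x
u_g = −(2.8×10⁻³)/(−1.44×10⁻⁴ × 1.12) = 17.4 m/s;  v_g = (2.6×10⁻³)/(−1.44×10⁻⁴ × 1.12) = −16.2 m/s
|V_g| = √(u_g² + v_g²) = 23.8 m/s

24 m/s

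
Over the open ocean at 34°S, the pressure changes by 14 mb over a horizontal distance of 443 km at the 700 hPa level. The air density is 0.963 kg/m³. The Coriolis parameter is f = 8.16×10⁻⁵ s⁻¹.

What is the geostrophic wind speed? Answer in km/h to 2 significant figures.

Pressure gradient: |∂P/∂n| = 1400 Pa / 443000 m = 3.16×10⁻³ Pa/m
Geostrophic balance (pressure-gradient force = Coriolis force):
V_g = (1/(fρ)) |∂P/∂n| = 3.16×10⁻³ / (8.16×10⁻⁵ × 0.963) = 40.2 m/s
Converting: 40.2 m/s × 3.6 = 140 km/h

140 km/h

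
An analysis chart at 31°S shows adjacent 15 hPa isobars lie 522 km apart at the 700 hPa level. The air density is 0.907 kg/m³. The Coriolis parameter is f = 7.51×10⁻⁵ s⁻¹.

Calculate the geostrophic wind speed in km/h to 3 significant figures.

Pressure gradient: |∂P/∂n| = 1500 Pa / 522000 m = 2.87×10⁻³ Pa/m
Geostrophic balance (pressure-gradient force = Coriolis force):
V_g = (1/(fρ)) |∂P/∂n| = 2.87×10⁻³ / (7.51×10⁻⁵ × 0.907) = 42.2 m/s
Converting: 42.2 m/s × 3.6 = 152 km/h

152 km/h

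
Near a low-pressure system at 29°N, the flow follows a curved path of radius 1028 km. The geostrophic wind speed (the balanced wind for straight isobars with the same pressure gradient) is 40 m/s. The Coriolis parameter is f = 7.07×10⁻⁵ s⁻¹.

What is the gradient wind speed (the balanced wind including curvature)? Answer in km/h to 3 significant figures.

103 km/h

Around a low, centrifugal force acts outward with Coriolis, so pressure-gradient force balances both:
(1/ρ)|∂P/∂n| = fV + V²/R  →  V² + fR·V − fR·V_g = 0
With fR = 7.07×10⁻⁵ × 1028×10³ m = 72.7 m/s:
V = [−fR + √((fR)² + 4 fR V_g)]/2 = [−72.7 + √(72.7² + 4×72.7×40)]/2 = 28.7 m/s
Subgeostrophic (V < V_g = 40 m/s), as expected around a low.
Converting: 28.7 m/s × 3.6 = 103 km/h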